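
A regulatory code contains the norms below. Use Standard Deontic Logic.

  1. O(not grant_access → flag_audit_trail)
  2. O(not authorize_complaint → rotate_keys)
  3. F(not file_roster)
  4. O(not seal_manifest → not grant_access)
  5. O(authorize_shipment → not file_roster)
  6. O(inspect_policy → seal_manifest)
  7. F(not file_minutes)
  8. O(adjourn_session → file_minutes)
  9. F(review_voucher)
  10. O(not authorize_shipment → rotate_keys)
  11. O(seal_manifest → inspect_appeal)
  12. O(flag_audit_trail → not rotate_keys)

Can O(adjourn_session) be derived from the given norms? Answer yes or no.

No

Premise 8 is O(adjourn_session → file_minutes); even if O(file_minutes) held, inferring O(adjourn_session) would be affirming the consequent — invalid.
No other premise forces O(adjourn_session). An ideal world satisfying every premise can still have adjourn_session false, so O(adjourn_session) is not derivable.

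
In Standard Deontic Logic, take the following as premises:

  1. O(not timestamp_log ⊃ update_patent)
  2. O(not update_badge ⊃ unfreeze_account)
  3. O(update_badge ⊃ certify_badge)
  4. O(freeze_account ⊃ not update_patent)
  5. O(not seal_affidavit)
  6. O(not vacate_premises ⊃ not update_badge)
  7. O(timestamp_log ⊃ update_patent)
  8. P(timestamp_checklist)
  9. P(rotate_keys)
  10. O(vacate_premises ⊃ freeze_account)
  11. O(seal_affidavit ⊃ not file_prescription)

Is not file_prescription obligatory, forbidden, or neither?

Premise 11 is O(seal_affidavit ⊃ not file_prescription), but O(seal_affidavit) is not derivable from the premises, so it does not yield O(not file_prescription).
No premise or chain of K-axiom applications forces O(not file_prescription), and none forces O(file_prescription). So not file_prescription is neither obligatory nor forbidden under these norms.

Neither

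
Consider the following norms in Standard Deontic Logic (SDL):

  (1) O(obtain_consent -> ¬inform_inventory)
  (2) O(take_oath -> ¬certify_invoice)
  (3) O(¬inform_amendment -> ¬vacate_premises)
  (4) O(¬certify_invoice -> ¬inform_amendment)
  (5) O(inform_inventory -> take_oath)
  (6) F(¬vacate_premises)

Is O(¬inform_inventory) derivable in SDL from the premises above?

Premise 6, F(¬vacate_premises), is equivalent to O(vacate_premises).
Premise 3, O(¬inform_amendment -> ¬vacate_premises), contraposes to O(vacate_premises -> inform_amendment); with O(vacate_premises) we get O(inform_amendment).
Premise 4, O(¬certify_invoice -> ¬inform_amendment), contraposes to O(inform_amendment -> certify_invoice); with O(inform_amendment) we get O(certify_invoice).
Premise 2 is O(take_oath -> ¬certify_invoice); contrapositively O(certify_invoice -> ¬take_oath). Since O(certify_invoice) holds, K gives O(¬take_oath).
Premise 5 is O(inform_inventory -> take_oath); contrapositively O(¬take_oath -> ¬inform_inventory). Since O(¬take_oath) holds, K gives O(¬inform_inventory).
Premise 1 does not contribute to this derivation.
So O(¬inform_inventory) follows.

Yes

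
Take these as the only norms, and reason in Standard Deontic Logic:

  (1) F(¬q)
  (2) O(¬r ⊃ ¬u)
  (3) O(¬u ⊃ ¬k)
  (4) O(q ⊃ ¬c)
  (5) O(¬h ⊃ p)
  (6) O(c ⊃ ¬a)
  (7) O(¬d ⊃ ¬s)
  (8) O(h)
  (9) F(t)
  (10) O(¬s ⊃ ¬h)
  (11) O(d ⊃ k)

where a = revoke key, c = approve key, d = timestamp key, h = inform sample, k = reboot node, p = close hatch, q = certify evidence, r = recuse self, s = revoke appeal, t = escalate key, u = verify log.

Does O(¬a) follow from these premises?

No

Premise 6 is O(c ⊃ ¬a), but O(c) is not derivable from the premises, so it does not yield O(¬a).
No other premise forces O(¬a). An ideal world satisfying every premise can still have ¬a false, so O(¬a) is not derivable.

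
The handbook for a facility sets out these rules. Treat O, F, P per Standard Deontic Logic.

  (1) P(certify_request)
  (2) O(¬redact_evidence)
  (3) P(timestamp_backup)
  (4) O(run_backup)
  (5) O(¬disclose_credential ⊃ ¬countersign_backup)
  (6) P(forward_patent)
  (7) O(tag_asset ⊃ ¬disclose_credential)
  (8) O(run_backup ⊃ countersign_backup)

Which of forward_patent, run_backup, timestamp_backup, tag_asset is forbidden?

tag_asset

Premise 4 gives O(run_backup).
From O(run_backup) and premise 8, O(run_backup ⊃ countersign_backup), we obtain O(countersign_backup).
Premise 5 is O(¬disclose_credential ⊃ ¬countersign_backup); contrapositively O(countersign_backup ⊃ disclose_credential). Since O(countersign_backup) holds, K gives O(disclose_credential).
The contrapositive of premise 7 (O(tag_asset ⊃ ¬disclose_credential)) is O(disclose_credential ⊃ ¬tag_asset), and O(disclose_credential) is already established, so O(¬tag_asset).
So O(¬tag_asset) holds, i.e. tag_asset is forbidden. None of the other listed options is forbidden under the premises.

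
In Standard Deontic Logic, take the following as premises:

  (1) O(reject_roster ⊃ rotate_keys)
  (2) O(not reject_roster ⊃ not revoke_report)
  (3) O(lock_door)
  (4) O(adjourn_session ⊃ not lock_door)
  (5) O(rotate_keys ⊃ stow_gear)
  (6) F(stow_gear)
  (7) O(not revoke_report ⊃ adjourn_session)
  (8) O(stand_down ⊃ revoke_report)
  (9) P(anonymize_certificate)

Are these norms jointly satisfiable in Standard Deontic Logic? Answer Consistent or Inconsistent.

Premise 3 gives O(lock_door).
Premise 4, O(adjourn_session ⊃ not lock_door), contraposes to O(lock_door ⊃ not adjourn_session); with O(lock_door) we get O(not adjourn_session).
Premise 7, O(not revoke_report ⊃ adjourn_session), contraposes to O(not adjourn_session ⊃ revoke_report); with O(not adjourn_session) we get O(revoke_report).
The contrapositive of premise 2 (O(not reject_roster ⊃ not revoke_report)) is O(revoke_report ⊃ reject_roster), and O(revoke_report) is already established, so O(reject_roster).
With premise 1, O(reject_roster ⊃ rotate_keys), the K-axiom yields O(rotate_keys).
With premise 5, O(rotate_keys ⊃ stow_gear), the K-axiom yields O(stow_gear).
Yet premise 6 is F(stow_gear), i.e. O(not stow_gear).
We now have both O(stow_gear) and O(not stow_gear) — stow_gear is simultaneously obligatory and forbidden, violating the D-axiom.

Inconsistent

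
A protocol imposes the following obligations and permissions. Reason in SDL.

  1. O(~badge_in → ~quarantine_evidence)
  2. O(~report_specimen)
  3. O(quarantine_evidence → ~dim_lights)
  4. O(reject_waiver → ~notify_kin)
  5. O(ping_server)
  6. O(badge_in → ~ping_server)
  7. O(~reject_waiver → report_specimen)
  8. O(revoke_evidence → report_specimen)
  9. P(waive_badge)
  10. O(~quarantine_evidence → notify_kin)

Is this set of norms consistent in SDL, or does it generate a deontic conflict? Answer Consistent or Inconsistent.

Premise 5 states O(ping_server) outright.
The contrapositive of premise 6 (O(badge_in → ~ping_server)) is O(ping_server → ~badge_in), and O(ping_server) is already established, so O(~badge_in).
From O(~badge_in) and premise 1, O(~badge_in → ~quarantine_evidence), we obtain O(~quarantine_evidence).
Premise 10 is O(~quarantine_evidence → notify_kin); since O(~quarantine_evidence), deontic closure gives O(notify_kin).
Premise 4, O(reject_waiver → ~notify_kin), contraposes to O(notify_kin → ~reject_waiver); with O(notify_kin) we get O(~reject_waiver).
From O(~reject_waiver) and premise 7, O(~reject_waiver → report_specimen), we obtain O(report_specimen).
Yet premise 2 states O(~report_specimen).
We now have both O(report_specimen) and O(~report_specimen) — report_specimen is simultaneously obligatory and forbidden, violating the D-axiom.

Inconsistent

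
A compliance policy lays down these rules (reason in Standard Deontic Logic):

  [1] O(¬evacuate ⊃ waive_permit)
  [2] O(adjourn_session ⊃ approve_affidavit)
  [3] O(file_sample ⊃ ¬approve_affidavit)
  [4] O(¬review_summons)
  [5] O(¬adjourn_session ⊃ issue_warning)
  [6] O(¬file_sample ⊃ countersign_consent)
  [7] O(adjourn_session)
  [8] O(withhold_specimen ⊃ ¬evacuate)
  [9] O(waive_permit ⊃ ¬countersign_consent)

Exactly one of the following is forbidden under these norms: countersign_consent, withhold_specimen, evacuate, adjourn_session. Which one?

From premise 7 we have O(adjourn_session).
With premise 2, O(adjourn_session ⊃ approve_affidavit), the K-axiom yields O(approve_affidavit).
The contrapositive of premise 3 (O(file_sample ⊃ ¬approve_affidavit)) is O(approve_affidavit ⊃ ¬file_sample), and O(approve_affidavit) is already established, so O(¬file_sample).
From O(¬file_sample) and premise 6, O(¬file_sample ⊃ countersign_consent), we obtain O(countersign_consent).
Premise 9 is O(waive_permit ⊃ ¬countersign_consent); contrapositively O(countersign_consent ⊃ ¬waive_permit). Since O(countersign_consent) holds, K gives O(¬waive_permit).
The contrapositive of premise 1 (O(¬evacuate ⊃ waive_permit)) is O(¬waive_permit ⊃ evacuate), and O(¬waive_permit) is already established, so O(evacuate).
Premise 8 is O(withhold_specimen ⊃ ¬evacuate); contrapositively O(evacuate ⊃ ¬withhold_specimen). Since O(evacuate) holds, K gives O(¬withhold_specimen).
So O(¬withhold_specimen) holds, i.e. withhold_specimen is forbidden. None of the other listed options is forbidden under the premises.

withhold_specimen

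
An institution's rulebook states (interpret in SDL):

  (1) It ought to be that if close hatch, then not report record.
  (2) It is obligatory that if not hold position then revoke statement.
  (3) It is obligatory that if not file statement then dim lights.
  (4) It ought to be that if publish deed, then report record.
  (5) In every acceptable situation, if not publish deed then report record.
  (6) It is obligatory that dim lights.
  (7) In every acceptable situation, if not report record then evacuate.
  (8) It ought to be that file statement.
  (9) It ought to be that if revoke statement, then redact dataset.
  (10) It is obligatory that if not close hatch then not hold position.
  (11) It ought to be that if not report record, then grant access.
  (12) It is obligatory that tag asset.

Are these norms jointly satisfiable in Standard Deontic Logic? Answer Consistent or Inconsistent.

Consistent

Premise 3 is O(¬file_statement → dim_lights); even if O(dim_lights) held, inferring O(¬file_statement) would be affirming the consequent — invalid.
So O(¬file_statement) is not derivable, and the apparent clash with O(file_statement) does not arise.
A world satisfying every obligation exists (e.g. close_hatch=false, dim_lights=true, evacuate=false, file_statement=true, grant_access=false, hold_position=false, publish_deed=false, redact_dataset=true, report_record=true, revoke_statement=true, tag_asset=true); no atom is both obligatory and forbidden, so the set is consistent.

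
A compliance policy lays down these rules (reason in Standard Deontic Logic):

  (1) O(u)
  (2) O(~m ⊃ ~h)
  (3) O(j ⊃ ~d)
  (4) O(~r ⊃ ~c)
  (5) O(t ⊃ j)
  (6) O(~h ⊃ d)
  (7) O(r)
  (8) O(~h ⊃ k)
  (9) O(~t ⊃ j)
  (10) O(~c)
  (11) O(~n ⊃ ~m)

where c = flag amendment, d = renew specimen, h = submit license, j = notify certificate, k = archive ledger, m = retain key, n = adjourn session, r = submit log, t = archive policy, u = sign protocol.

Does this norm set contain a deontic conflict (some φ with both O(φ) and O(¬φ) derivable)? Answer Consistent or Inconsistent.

Premise 4 is O(~r ⊃ ~c); even if O(~c) held, inferring O(~r) would be affirming the consequent — invalid.
So O(~r) is not derivable, and the apparent clash with O(r) does not arise.
A world satisfying every obligation exists (e.g. c=false, d=false, h=true, j=true, k=false, m=true, n=true, r=true, t=false, u=true); no atom is both obligatory and forbidden, so the set is consistent.

Consistent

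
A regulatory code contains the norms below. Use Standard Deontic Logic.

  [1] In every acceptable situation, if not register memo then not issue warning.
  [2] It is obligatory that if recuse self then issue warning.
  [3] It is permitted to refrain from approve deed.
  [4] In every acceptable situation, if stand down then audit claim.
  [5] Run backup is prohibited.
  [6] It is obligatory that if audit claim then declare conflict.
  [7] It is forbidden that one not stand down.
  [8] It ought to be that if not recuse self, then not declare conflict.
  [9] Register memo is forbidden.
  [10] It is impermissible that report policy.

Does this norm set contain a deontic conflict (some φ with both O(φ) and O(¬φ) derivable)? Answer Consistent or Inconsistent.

Inconsistent

Premise 7 is F(¬stand_down), i.e. O(stand_down).
Applying K to premise 4 (O(stand_down → audit_claim)) and O(stand_down) yields O(audit_claim).
With premise 6, O(audit_claim → declare_conflict), the K-axiom yields O(declare_conflict).
The contrapositive of premise 8 (O(¬recuse_self → ¬declare_conflict)) is O(declare_conflict → recuse_self), and O(declare_conflict) is already established, so O(recuse_self).
From O(recuse_self) and premise 2, O(recuse_self → issue_warning), we obtain O(issue_warning).
The contrapositive of premise 1 (O(¬register_memo → ¬issue_warning)) is O(issue_warning → register_memo), and O(issue_warning) is already established, so O(register_memo).
Yet premise 9 is F(register_memo), i.e. O(¬register_memo).
We now have both O(register_memo) and O(¬register_memo) — register_memo is simultaneously obligatory and forbidden, violating the D-axiom.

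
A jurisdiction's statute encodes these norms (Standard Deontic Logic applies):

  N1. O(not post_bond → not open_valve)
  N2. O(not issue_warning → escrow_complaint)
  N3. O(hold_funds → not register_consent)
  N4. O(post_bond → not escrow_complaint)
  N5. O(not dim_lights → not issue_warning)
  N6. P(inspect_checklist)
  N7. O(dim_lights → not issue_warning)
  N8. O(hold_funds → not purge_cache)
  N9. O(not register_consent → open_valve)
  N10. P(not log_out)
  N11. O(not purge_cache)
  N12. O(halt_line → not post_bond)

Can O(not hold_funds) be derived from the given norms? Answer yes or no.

Premises 7 and 5 cover both cases: O(dim_lights → not issue_warning) and O(not dim_lights → not issue_warning). Since dim_lights ∨ not dim_lights is a tautology, O(not issue_warning) follows.
With premise 2, O(not issue_warning → escrow_complaint), the K-axiom yields O(escrow_complaint).
Premise 4 is O(post_bond → not escrow_complaint); contrapositively O(escrow_complaint → not post_bond). Since O(escrow_complaint) holds, K gives O(not post_bond).
Applying K to premise 1 (O(not post_bond → not open_valve)) and O(not post_bond) yields O(not open_valve).
The contrapositive of premise 9 (O(not register_consent → open_valve)) is O(not open_valve → register_consent), and O(not open_valve) is already established, so O(register_consent).
The contrapositive of premise 3 (O(hold_funds → not register_consent)) is O(register_consent → not hold_funds), and O(register_consent) is already established, so O(not hold_funds).
Premises 6, 8, 10, 11, 12 do not contribute to this derivation.
So O(not hold_funds) follows.

Yes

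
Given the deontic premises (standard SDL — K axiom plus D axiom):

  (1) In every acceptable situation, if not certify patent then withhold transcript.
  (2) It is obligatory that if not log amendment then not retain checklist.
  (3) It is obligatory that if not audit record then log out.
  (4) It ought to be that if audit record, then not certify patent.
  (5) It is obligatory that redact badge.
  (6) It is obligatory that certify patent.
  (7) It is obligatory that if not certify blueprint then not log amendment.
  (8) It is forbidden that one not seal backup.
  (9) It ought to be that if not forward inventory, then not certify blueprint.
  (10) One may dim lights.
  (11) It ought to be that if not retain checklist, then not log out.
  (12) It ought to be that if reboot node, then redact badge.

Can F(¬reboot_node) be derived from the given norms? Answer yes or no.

Premise 12 is O(reboot_node → redact_badge); even if O(redact_badge) held, inferring O(reboot_node) would be affirming the consequent — invalid.
No other premise forces O(reboot_node). An ideal world satisfying every premise can still have ¬reboot_node true, so F(¬reboot_node) is not derivable.

No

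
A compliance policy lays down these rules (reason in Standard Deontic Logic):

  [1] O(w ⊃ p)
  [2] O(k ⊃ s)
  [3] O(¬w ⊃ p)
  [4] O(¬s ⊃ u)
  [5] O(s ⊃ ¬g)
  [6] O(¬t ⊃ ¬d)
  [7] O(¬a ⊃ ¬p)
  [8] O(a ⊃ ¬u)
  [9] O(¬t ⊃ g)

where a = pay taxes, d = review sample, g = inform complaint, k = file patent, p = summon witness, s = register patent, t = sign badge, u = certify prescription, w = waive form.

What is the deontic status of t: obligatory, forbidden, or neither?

Obligatory

By case analysis on ¬w: premise 3 gives O(¬w ⊃ p) and premise 1 gives O(w ⊃ p), so O(p) either way.
Premise 7, O(¬a ⊃ ¬p), contraposes to O(p ⊃ a); with O(p) we get O(a).
Premise 8 is O(a ⊃ ¬u); since O(a), deontic closure gives O(¬u).
The contrapositive of premise 4 (O(¬s ⊃ u)) is O(¬u ⊃ s), and O(¬u) is already established, so O(s).
With premise 5, O(s ⊃ ¬g), the K-axiom yields O(¬g).
Premise 9 is O(¬t ⊃ g); contrapositively O(¬g ⊃ t). Since O(¬g) holds, K gives O(t).
Premises 2, 6 do not contribute to this derivation.
Hence t is obligatory.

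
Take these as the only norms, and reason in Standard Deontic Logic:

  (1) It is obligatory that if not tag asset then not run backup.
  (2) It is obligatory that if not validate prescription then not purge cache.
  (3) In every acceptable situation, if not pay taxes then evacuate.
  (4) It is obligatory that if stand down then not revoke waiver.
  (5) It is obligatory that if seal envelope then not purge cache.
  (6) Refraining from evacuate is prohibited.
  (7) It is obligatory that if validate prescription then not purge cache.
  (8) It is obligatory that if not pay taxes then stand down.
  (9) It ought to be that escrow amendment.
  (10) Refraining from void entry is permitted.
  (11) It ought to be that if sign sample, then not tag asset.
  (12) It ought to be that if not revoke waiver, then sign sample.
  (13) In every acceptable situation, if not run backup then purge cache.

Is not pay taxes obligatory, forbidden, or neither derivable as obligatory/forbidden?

By case analysis on validate_prescription: premise 7 gives O(validate_prescription → ¬purge_cache) and premise 2 gives O(¬validate_prescription → ¬purge_cache), so O(¬purge_cache) either way.
Premise 13, O(¬run_backup → purge_cache), contraposes to O(¬purge_cache → run_backup); with O(¬purge_cache) we get O(run_backup).
Premise 1 is O(¬tag_asset → ¬run_backup); contrapositively O(run_backup → tag_asset). Since O(run_backup) holds, K gives O(tag_asset).
Premise 11 is O(sign_sample → ¬tag_asset); contrapositively O(tag_asset → ¬sign_sample). Since O(tag_asset) holds, K gives O(¬sign_sample).
Premise 12, O(¬revoke_waiver → sign_sample), contraposes to O(¬sign_sample → revoke_waiver); with O(¬sign_sample) we get O(revoke_waiver).
Premise 4, O(stand_down → ¬revoke_waiver), contraposes to O(revoke_waiver → ¬stand_down); with O(revoke_waiver) we get O(¬stand_down).
Premise 8 is O(¬pay_taxes → stand_down); contrapositively O(¬stand_down → pay_taxes). Since O(¬stand_down) holds, K gives O(pay_taxes).
Premises 3, 5, 6, 9, 10 do not contribute to this derivation.
Thus O(pay_taxes), which is F(¬pay_taxes): ¬pay_taxes is forbidden.

Forbidden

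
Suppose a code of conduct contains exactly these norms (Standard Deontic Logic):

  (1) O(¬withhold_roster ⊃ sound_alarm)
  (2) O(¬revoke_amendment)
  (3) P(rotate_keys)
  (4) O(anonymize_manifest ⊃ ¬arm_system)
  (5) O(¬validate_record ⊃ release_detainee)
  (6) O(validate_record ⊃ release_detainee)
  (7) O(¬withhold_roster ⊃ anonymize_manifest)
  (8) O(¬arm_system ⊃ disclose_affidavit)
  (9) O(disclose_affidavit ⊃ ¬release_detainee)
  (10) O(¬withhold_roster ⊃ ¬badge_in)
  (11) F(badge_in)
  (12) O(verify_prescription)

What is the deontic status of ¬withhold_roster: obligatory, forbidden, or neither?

Premises 5 and 6 are O(¬validate_record ⊃ release_detainee) and O(validate_record ⊃ release_detainee); every ideal world satisfies ¬validate_record or validate_record, so in either case release_detainee holds — hence O(release_detainee).
The contrapositive of premise 9 (O(disclose_affidavit ⊃ ¬release_detainee)) is O(release_detainee ⊃ ¬disclose_affidavit), and O(release_detainee) is already established, so O(¬disclose_affidavit).
The contrapositive of premise 8 (O(¬arm_system ⊃ disclose_affidavit)) is O(¬disclose_affidavit ⊃ arm_system), and O(¬disclose_affidavit) is already established, so O(arm_system).
The contrapositive of premise 4 (O(anonymize_manifest ⊃ ¬arm_system)) is O(arm_system ⊃ ¬anonymize_manifest), and O(arm_system) is already established, so O(¬anonymize_manifest).
Premise 7 is O(¬withhold_roster ⊃ anonymize_manifest); contrapositively O(¬anonymize_manifest ⊃ withhold_roster). Since O(¬anonymize_manifest) holds, K gives O(withhold_roster).
Premises 1, 2, 3, 10, 11, 12 do not contribute to this derivation.
Thus O(withhold_roster), which is F(¬withhold_roster): ¬withhold_roster is forbidden.

Forbidden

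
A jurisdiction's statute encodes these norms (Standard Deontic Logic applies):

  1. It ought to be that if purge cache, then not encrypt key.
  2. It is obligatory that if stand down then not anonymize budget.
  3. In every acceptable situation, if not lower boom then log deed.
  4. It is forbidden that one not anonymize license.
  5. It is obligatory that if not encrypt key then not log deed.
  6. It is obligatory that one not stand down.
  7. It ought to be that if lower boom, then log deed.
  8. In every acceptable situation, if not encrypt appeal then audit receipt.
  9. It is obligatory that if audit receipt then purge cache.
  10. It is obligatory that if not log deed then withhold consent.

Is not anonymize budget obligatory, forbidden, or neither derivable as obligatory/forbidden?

Premise 2 is O(stand_down → ¬anonymize_budget), but O(stand_down) is not derivable from the premises, so it does not yield O(¬anonymize_budget).
No premise or chain of K-axiom applications forces O(¬anonymize_budget), and none forces O(anonymize_budget). So ¬anonymize_budget is neither obligatory nor forbidden under these norms.

Neither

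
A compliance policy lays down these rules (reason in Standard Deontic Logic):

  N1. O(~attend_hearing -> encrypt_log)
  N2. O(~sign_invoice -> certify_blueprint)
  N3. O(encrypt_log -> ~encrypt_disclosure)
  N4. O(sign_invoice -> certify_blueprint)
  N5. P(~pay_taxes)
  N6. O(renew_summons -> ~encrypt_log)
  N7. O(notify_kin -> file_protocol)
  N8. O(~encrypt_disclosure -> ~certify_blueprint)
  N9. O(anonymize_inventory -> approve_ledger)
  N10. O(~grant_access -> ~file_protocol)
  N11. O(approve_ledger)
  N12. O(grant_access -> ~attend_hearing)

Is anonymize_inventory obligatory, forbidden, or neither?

Premise 9 is O(anonymize_inventory -> approve_ledger); even if O(approve_ledger) held, inferring O(anonymize_inventory) would be affirming the consequent — invalid.
No premise or chain of K-axiom applications forces O(anonymize_inventory), and none forces O(~anonymize_inventory). So anonymize_inventory is neither obligatory nor forbidden under these norms.

Neither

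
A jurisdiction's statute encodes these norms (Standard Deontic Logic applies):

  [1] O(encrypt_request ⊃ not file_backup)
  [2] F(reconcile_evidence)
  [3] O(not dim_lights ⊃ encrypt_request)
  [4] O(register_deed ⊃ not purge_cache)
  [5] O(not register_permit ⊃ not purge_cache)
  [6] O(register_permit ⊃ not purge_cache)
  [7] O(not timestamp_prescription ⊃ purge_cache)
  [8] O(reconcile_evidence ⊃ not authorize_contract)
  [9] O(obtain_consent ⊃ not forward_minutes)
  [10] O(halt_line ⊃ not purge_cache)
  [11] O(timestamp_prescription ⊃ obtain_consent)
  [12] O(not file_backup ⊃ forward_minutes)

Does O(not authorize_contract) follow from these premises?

Premise 8 is O(reconcile_evidence ⊃ not authorize_contract), but O(reconcile_evidence) is not derivable from the premises, so it does not yield O(not authorize_contract).
No other premise forces O(not authorize_contract). An ideal world satisfying every premise can still have not authorize_contract false, so O(not authorize_contract) is not derivable.

No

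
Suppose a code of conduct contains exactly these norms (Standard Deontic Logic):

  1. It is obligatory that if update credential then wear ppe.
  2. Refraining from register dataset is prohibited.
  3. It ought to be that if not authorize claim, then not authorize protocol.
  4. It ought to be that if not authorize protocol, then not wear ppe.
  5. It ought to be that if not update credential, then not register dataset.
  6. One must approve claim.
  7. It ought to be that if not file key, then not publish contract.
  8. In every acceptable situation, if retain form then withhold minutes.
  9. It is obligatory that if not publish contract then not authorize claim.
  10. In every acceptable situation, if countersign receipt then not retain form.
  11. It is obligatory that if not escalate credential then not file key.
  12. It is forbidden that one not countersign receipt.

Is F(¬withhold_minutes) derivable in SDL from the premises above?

Premise 8 is O(retain_form → withhold_minutes), but O(retain_form) is not derivable from the premises, so it does not yield O(withhold_minutes).
No other premise forces O(withhold_minutes). An ideal world satisfying every premise can still have ¬withhold_minutes true, so F(¬withhold_minutes) is not derivable.

No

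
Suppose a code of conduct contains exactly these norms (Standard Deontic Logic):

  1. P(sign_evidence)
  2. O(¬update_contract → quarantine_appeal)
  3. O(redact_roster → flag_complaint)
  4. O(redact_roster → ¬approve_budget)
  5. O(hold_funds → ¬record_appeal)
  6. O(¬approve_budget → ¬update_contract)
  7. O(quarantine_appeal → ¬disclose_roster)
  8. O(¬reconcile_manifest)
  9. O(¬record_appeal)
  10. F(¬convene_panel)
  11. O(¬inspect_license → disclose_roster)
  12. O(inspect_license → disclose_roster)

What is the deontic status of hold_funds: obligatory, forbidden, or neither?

Premise 5 is O(hold_funds → ¬record_appeal); even if O(¬record_appeal) held, inferring O(hold_funds) would be affirming the consequent — invalid.
No premise or chain of K-axiom applications forces O(hold_funds), and none forces O(¬hold_funds). So hold_funds is neither obligatory nor forbidden under these norms.

Neither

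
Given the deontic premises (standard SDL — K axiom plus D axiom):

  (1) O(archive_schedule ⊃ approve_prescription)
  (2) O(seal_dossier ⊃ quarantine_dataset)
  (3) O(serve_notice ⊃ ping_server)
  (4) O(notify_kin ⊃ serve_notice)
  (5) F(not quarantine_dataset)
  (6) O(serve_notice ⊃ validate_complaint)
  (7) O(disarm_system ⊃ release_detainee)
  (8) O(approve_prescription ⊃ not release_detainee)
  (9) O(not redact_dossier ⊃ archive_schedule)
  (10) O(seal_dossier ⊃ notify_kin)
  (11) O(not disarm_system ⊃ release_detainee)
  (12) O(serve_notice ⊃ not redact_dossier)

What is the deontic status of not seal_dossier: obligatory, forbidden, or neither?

By case analysis on not disarm_system: premise 11 gives O(not disarm_system ⊃ release_detainee) and premise 7 gives O(disarm_system ⊃ release_detainee), so O(release_detainee) either way.
Premise 8 is O(approve_prescription ⊃ not release_detainee); contrapositively O(release_detainee ⊃ not approve_prescription). Since O(release_detainee) holds, K gives O(not approve_prescription).
Premise 1, O(archive_schedule ⊃ approve_prescription), contraposes to O(not approve_prescription ⊃ not archive_schedule); with O(not approve_prescription) we get O(not archive_schedule).
The contrapositive of premise 9 (O(not redact_dossier ⊃ archive_schedule)) is O(not archive_schedule ⊃ redact_dossier), and O(not archive_schedule) is already established, so O(redact_dossier).
Premise 12 is O(serve_notice ⊃ not redact_dossier); contrapositively O(redact_dossier ⊃ not serve_notice). Since O(redact_dossier) holds, K gives O(not serve_notice).
The contrapositive of premise 4 (O(notify_kin ⊃ serve_notice)) is O(not serve_notice ⊃ not notify_kin), and O(not serve_notice) is already established, so O(not notify_kin).
Premise 10 is O(seal_dossier ⊃ notify_kin); contrapositively O(not notify_kin ⊃ not seal_dossier). Since O(not notify_kin) holds, K gives O(not seal_dossier).
Premises 2, 3, 5, 6 do not contribute to this derivation.
Hence not seal_dossier is obligatory.

Obligatory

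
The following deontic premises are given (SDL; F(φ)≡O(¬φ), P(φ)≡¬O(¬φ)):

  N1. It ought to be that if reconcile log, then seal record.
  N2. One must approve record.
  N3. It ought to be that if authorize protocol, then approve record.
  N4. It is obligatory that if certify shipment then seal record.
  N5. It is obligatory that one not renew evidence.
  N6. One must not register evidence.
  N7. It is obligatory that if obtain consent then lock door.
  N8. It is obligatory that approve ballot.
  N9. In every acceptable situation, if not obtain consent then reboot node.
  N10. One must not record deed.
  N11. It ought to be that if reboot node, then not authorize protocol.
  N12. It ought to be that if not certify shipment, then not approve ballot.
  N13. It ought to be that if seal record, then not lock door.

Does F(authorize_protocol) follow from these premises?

From premise 8 we have O(approve_ballot).
Premise 12, O(¬certify_shipment → ¬approve_ballot), contraposes to O(approve_ballot → certify_shipment); with O(approve_ballot) we get O(certify_shipment).
Applying K to premise 4 (O(certify_shipment → seal_record)) and O(certify_shipment) yields O(seal_record).
Applying K to premise 13 (O(seal_record → ¬lock_door)) and O(seal_record) yields O(¬lock_door).
Premise 7 is O(obtain_consent → lock_door); contrapositively O(¬lock_door → ¬obtain_consent). Since O(¬lock_door) holds, K gives O(¬obtain_consent).
Applying K to premise 9 (O(¬obtain_consent → reboot_node)) and O(¬obtain_consent) yields O(reboot_node).
Premise 11 is O(reboot_node → ¬authorize_protocol); since O(reboot_node), deontic closure gives O(¬authorize_protocol).
Premises 1, 2, 3, 5, 6, 10 do not contribute to this derivation.
So O(¬authorize_protocol) holds, i.e. F(authorize_protocol). The claim follows.

Yes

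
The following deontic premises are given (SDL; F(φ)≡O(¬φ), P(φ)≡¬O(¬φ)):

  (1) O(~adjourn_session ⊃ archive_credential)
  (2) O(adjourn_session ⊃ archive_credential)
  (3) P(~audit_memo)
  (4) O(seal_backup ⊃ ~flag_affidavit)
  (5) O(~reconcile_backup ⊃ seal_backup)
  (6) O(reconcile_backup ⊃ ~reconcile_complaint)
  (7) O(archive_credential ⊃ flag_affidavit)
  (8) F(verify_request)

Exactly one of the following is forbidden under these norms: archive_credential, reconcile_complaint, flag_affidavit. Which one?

Premises 1 and 2 are O(~adjourn_session ⊃ archive_credential) and O(adjourn_session ⊃ archive_credential); every ideal world satisfies ~adjourn_session or adjourn_session, so in either case archive_credential holds — hence O(archive_credential).
With premise 7, O(archive_credential ⊃ flag_affidavit), the K-axiom yields O(flag_affidavit).
Premise 4, O(seal_backup ⊃ ~flag_affidavit), contraposes to O(flag_affidavit ⊃ ~seal_backup); with O(flag_affidavit) we get O(~seal_backup).
Premise 5, O(~reconcile_backup ⊃ seal_backup), contraposes to O(~seal_backup ⊃ reconcile_backup); with O(~seal_backup) we get O(reconcile_backup).
Premise 6 is O(reconcile_backup ⊃ ~reconcile_complaint); since O(reconcile_backup), deontic closure gives O(~reconcile_complaint).
So O(~reconcile_complaint) holds, i.e. reconcile_complaint is forbidden. None of the other listed options is forbidden under the premises.

reconcile_complaint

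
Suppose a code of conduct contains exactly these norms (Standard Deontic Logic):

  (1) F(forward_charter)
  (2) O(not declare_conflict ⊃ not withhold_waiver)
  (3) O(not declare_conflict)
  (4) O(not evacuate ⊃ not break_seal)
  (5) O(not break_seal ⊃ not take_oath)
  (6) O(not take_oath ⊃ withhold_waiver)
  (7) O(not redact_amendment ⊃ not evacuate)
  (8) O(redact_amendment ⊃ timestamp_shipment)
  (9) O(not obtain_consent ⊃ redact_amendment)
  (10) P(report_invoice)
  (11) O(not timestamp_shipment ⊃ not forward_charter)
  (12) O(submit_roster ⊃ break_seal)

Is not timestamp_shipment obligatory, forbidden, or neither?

From premise 3 we have O(not declare_conflict).
Applying K to premise 2 (O(not declare_conflict ⊃ not withhold_waiver)) and O(not declare_conflict) yields O(not withhold_waiver).
The contrapositive of premise 6 (O(not take_oath ⊃ withhold_waiver)) is O(not withhold_waiver ⊃ take_oath), and O(not withhold_waiver) is already established, so O(take_oath).
Premise 5, O(not break_seal ⊃ not take_oath), contraposes to O(take_oath ⊃ break_seal); with O(take_oath) we get O(break_seal).
The contrapositive of premise 4 (O(not evacuate ⊃ not break_seal)) is O(break_seal ⊃ evacuate), and O(break_seal) is already established, so O(evacuate).
The contrapositive of premise 7 (O(not redact_amendment ⊃ not evacuate)) is O(evacuate ⊃ redact_amendment), and O(evacuate) is already established, so O(redact_amendment).
With premise 8, O(redact_amendment ⊃ timestamp_shipment), the K-axiom yields O(timestamp_shipment).
Premises 1, 9, 10, 11, 12 do not contribute to this derivation.
Thus O(timestamp_shipment), which is F(not timestamp_shipment): not timestamp_shipment is forbidden.

Forbidden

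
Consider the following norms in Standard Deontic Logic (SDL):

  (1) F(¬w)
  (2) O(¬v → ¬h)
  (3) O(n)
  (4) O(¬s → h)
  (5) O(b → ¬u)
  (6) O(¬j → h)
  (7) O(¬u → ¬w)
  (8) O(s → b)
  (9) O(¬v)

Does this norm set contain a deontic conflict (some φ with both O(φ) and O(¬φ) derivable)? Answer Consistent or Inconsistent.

F(¬w) at premise 1 means O(w).
Premise 7 is O(¬u → ¬w); contrapositively O(w → u). Since O(w) holds, K gives O(u).
Premise 5, O(b → ¬u), contraposes to O(u → ¬b); with O(u) we get O(¬b).
Premise 8 is O(s → b); contrapositively O(¬b → ¬s). Since O(¬b) holds, K gives O(¬s).
With premise 4, O(¬s → h), the K-axiom yields O(h).
Premise 2 is O(¬v → ¬h); contrapositively O(h → v). Since O(h) holds, K gives O(v).
But premise 9 directly asserts O(¬v).
We now have both O(v) and O(¬v) — v is simultaneously obligatory and forbidden, violating the D-axiom.

Inconsistent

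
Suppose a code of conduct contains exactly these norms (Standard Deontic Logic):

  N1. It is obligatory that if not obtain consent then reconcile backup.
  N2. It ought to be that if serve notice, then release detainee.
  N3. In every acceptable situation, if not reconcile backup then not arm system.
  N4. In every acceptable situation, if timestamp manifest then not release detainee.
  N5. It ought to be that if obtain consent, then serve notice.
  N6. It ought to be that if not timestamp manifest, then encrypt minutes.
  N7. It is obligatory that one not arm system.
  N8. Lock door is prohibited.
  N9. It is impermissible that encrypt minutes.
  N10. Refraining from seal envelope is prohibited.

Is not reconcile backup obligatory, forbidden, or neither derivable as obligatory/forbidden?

F(encrypt_minutes) at premise 9 means O(¬encrypt_minutes).
The contrapositive of premise 6 (O(¬timestamp_manifest → encrypt_minutes)) is O(¬encrypt_minutes → timestamp_manifest), and O(¬encrypt_minutes) is already established, so O(timestamp_manifest).
With premise 4, O(timestamp_manifest → ¬release_detainee), the K-axiom yields O(¬release_detainee).
Premise 2 is O(serve_notice → release_detainee); contrapositively O(¬release_detainee → ¬serve_notice). Since O(¬release_detainee) holds, K gives O(¬serve_notice).
Premise 5 is O(obtain_consent → serve_notice); contrapositively O(¬serve_notice → ¬obtain_consent). Since O(¬serve_notice) holds, K gives O(¬obtain_consent).
Premise 1 is O(¬obtain_consent → reconcile_backup); since O(¬obtain_consent), deontic closure gives O(reconcile_backup).
Premises 3, 7, 8, 10 do not contribute to this derivation.
Thus O(reconcile_backup), which is F(¬reconcile_backup): ¬reconcile_backup is forbidden.

Forbidden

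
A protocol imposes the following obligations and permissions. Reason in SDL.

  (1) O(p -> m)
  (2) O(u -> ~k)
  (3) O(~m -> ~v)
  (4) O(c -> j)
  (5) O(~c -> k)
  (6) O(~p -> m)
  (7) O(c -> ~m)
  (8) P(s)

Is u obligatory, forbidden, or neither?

Forbidden

Premises 1 and 6 are O(p -> m) and O(~p -> m); every ideal world satisfies p or ~p, so in either case m holds — hence O(m).
Premise 7, O(c -> ~m), contraposes to O(m -> ~c); with O(m) we get O(~c).
Applying K to premise 5 (O(~c -> k)) and O(~c) yields O(k).
Premise 2 is O(u -> ~k); contrapositively O(k -> ~u). Since O(k) holds, K gives O(~u).
Premises 3, 4, 8 do not contribute to this derivation.
Thus O(~u), which is F(u): u is forbidden.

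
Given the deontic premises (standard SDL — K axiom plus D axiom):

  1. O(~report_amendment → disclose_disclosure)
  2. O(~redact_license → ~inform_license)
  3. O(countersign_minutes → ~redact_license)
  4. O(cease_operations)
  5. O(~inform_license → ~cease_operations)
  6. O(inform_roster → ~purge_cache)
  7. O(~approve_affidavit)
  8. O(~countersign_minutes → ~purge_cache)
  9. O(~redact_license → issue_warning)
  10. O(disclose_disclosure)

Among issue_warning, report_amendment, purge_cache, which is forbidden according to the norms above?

From premise 4 we have O(cease_operations).
Premise 5, O(~inform_license → ~cease_operations), contraposes to O(cease_operations → inform_license); with O(cease_operations) we get O(inform_license).
Premise 2, O(~redact_license → ~inform_license), contraposes to O(inform_license → redact_license); with O(inform_license) we get O(redact_license).
Premise 3, O(countersign_minutes → ~redact_license), contraposes to O(redact_license → ~countersign_minutes); with O(redact_license) we get O(~countersign_minutes).
From O(~countersign_minutes) and premise 8, O(~countersign_minutes → ~purge_cache), we obtain O(~purge_cache).
So O(~purge_cache) holds, i.e. purge_cache is forbidden. None of the other listed options is forbidden under the premises.

purge_cache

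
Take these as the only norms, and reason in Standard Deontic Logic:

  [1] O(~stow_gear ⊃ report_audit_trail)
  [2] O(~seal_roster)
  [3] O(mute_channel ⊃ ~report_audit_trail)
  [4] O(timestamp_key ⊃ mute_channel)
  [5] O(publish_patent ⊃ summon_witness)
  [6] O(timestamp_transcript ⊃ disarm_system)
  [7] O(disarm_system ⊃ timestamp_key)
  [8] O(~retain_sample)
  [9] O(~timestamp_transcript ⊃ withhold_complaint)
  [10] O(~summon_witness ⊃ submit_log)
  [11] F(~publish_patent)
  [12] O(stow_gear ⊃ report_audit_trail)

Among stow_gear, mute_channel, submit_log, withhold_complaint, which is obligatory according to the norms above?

Premises 1 and 12 are O(~stow_gear ⊃ report_audit_trail) and O(stow_gear ⊃ report_audit_trail); every ideal world satisfies ~stow_gear or stow_gear, so in either case report_audit_trail holds — hence O(report_audit_trail).
The contrapositive of premise 3 (O(mute_channel ⊃ ~report_audit_trail)) is O(report_audit_trail ⊃ ~mute_channel), and O(report_audit_trail) is already established, so O(~mute_channel).
Premise 4 is O(timestamp_key ⊃ mute_channel); contrapositively O(~mute_channel ⊃ ~timestamp_key). Since O(~mute_channel) holds, K gives O(~timestamp_key).
Premise 7, O(disarm_system ⊃ timestamp_key), contraposes to O(~timestamp_key ⊃ ~disarm_system); with O(~timestamp_key) we get O(~disarm_system).
The contrapositive of premise 6 (O(timestamp_transcript ⊃ disarm_system)) is O(~disarm_system ⊃ ~timestamp_transcript), and O(~disarm_system) is already established, so O(~timestamp_transcript).
From O(~timestamp_transcript) and premise 9, O(~timestamp_transcript ⊃ withhold_complaint), we obtain O(withhold_complaint).
So O(withhold_complaint) holds — withhold_complaint is obligatory. None of the other listed options is made obligatory by any chain of premises.

withhold_complaint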